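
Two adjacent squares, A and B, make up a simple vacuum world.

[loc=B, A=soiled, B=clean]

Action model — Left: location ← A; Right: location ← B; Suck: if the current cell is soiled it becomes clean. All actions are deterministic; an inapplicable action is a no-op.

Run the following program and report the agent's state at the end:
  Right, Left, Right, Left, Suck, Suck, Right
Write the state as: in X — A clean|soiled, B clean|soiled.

in B — A clean, B clean

1) do Right; now in B — A soiled, B clean
2) do Left; now in A — A soiled, B clean
3) do Right; now in B — A soiled, B clean
4) do Left; now in A — A soiled, B clean
5) do Suck; now in A — A clean, B clean
6) do Suck; now in A — A clean, B clean
7) do Right; now in B — A clean, B clean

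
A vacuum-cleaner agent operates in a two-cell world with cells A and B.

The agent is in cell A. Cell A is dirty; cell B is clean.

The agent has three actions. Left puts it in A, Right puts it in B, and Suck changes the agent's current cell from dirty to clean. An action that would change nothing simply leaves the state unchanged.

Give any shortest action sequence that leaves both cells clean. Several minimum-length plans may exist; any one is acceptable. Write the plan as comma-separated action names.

Suck

t=1 Suck ⇒ in A — A clean, B clean
min 1: A is dirty, one Suck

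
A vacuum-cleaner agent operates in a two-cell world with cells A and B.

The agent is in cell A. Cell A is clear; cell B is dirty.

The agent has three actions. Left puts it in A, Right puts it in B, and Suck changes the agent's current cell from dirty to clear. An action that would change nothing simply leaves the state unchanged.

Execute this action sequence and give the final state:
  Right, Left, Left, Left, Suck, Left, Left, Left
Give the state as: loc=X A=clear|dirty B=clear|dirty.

t=1 Right ⇒ loc=B A=clear B=dirty
t=2 Left ⇒ loc=A A=clear B=dirty
t=3 Left ⇒ loc=A A=clear B=dirty
t=4 Left ⇒ loc=A A=clear B=dirty
t=5 Suck ⇒ loc=A A=clear B=dirty
t=6 Left ⇒ loc=A A=clear B=dirty
t=7 Left ⇒ loc=A A=clear B=dirty
t=8 Left ⇒ loc=A A=clear B=dirty

loc=A A=clear B=dirty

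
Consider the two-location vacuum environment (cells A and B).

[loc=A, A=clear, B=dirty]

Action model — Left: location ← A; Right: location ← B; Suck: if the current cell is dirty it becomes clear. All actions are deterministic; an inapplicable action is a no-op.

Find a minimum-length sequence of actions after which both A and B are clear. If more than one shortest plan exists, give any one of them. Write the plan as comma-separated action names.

Right, Suck

1. Right → <B|clear|dirty>
2. Suck → <B|clear|clear>
min 2: go B then Suck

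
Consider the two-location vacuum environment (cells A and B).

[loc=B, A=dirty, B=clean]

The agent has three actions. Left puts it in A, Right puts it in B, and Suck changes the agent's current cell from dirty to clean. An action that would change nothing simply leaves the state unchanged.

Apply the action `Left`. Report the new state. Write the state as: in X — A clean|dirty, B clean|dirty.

in A — A dirty, B clean

start: in B — A dirty, B clean
t=1 Left ⇒ in A — A dirty, B clean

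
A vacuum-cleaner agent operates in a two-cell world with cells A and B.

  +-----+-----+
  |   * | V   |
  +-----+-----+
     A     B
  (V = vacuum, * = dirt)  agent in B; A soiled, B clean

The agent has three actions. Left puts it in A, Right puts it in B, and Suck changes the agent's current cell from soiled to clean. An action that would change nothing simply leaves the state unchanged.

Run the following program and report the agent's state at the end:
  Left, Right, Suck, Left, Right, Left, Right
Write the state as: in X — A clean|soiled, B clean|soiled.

in B — A soiled, B clean

t=1 Left ⇒ in A — A soiled, B clean
t=2 Right ⇒ in B — A soiled, B clean
t=3 Suck ⇒ in B — A soiled, B clean
t=4 Left ⇒ in A — A soiled, B clean
t=5 Right ⇒ in B — A soiled, B clean
t=6 Left ⇒ in A — A soiled, B clean
t=7 Right ⇒ in B — A soiled, B clean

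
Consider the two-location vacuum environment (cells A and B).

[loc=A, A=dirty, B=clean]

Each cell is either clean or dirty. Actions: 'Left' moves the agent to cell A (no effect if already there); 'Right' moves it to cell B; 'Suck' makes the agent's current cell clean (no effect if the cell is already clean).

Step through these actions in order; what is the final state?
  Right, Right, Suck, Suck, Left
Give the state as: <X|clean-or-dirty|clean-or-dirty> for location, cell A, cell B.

<A|dirty|clean>

step 1/5 (Right): <B|dirty|clean>
step 2/5 (Right): <B|dirty|clean>
step 3/5 (Suck): <B|dirty|clean>
step 4/5 (Suck): <B|dirty|clean>
step 5/5 (Left): <A|dirty|clean>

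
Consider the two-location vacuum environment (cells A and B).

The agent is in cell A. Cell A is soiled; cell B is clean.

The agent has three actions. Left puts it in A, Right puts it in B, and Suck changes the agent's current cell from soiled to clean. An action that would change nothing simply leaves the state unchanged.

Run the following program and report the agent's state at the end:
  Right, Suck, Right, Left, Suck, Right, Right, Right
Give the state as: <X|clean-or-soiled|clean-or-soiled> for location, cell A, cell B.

[1] after Right: <B|soiled|clean>
[2] after Suck: <B|soiled|clean>
[3] after Right: <B|soiled|clean>
[4] after Left: <A|soiled|clean>
[5] after Suck: <A|clean|clean>
[6] after Right: <B|clean|clean>
[7] after Right: <B|clean|clean>
[8] after Right: <B|clean|clean>

<B|clean|clean>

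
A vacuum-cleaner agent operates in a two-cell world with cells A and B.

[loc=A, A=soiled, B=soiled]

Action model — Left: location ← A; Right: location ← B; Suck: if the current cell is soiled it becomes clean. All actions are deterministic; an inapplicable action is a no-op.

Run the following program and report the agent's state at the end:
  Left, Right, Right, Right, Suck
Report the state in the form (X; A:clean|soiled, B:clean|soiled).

(B; A:soiled, B:clean)

Left (#1): (A; A:soiled, B:soiled)
Right (#2): (B; A:soiled, B:soiled)
Right (#3): (B; A:soiled, B:soiled)
Right (#4): (B; A:soiled, B:soiled)
Suck (#5): (B; A:soiled, B:clean)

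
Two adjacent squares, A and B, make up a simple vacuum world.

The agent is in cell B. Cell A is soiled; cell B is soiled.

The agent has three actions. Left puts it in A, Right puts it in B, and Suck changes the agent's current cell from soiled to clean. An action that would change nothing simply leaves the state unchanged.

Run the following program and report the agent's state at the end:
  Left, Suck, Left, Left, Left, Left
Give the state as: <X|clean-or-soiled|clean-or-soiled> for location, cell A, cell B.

t=1 Left ⇒ <A|soiled|soiled>
t=2 Suck ⇒ <A|clean|soiled>
t=3 Left ⇒ <A|clean|soiled>
t=4 Left ⇒ <A|clean|soiled>
t=5 Left ⇒ <A|clean|soiled>
t=6 Left ⇒ <A|clean|soiled>

<A|clean|soiled>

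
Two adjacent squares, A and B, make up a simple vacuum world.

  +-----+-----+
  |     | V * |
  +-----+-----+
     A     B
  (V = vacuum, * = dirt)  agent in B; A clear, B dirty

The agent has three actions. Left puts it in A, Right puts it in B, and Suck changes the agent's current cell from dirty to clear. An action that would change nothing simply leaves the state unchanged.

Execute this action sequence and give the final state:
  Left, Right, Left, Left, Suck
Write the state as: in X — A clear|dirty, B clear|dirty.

in A — A clear, B dirty

t=1 Left ⇒ in A — A clear, B dirty
t=2 Right ⇒ in B — A clear, B dirty
t=3 Left ⇒ in A — A clear, B dirty
t=4 Left ⇒ in A — A clear, B dirty
t=5 Suck ⇒ in A — A clear, B dirty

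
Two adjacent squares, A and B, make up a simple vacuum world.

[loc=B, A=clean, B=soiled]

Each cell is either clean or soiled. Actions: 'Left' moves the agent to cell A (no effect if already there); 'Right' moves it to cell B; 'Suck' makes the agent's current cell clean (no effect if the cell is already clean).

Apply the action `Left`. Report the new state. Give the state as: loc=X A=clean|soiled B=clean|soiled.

loc=A A=clean B=soiled

start: loc=B A=clean B=soiled
t=1 Left ⇒ loc=A A=clean B=soiled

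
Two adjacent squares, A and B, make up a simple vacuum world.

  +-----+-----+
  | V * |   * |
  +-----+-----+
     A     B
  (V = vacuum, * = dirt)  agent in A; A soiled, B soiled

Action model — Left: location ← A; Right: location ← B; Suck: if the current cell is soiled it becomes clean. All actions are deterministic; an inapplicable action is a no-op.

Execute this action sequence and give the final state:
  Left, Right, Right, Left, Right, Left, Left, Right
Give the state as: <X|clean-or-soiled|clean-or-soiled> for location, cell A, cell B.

step 1/8 (Left): <A|soiled|soiled>
step 2/8 (Right): <B|soiled|soiled>
step 3/8 (Right): <B|soiled|soiled>
step 4/8 (Left): <A|soiled|soiled>
step 5/8 (Right): <B|soiled|soiled>
step 6/8 (Left): <A|soiled|soiled>
step 7/8 (Left): <A|soiled|soiled>
step 8/8 (Right): <B|soiled|soiled>

<B|soiled|soiled>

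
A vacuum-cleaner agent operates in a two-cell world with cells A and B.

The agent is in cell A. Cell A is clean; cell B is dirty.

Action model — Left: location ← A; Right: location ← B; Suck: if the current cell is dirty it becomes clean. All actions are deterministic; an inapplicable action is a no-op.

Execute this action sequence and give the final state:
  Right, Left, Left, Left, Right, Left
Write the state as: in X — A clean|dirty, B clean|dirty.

in A — A clean, B dirty

step 1/6 (Right): in B — A clean, B dirty
step 2/6 (Left): in A — A clean, B dirty
step 3/6 (Left): in A — A clean, B dirty
step 4/6 (Left): in A — A clean, B dirty
step 5/6 (Right): in B — A clean, B dirty
step 6/6 (Left): in A — A clean, B dirty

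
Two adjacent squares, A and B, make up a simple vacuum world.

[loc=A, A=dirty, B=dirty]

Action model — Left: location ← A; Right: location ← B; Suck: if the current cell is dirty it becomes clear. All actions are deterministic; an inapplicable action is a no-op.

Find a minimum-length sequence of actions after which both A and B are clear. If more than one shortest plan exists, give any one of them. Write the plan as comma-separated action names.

step 1/3 (Suck): loc=A A=clear B=dirty
step 2/3 (Right): loc=B A=clear B=dirty
step 3/3 (Suck): loc=B A=clear B=clear
min 3: Suck A + move + Suck B

Suck, Right, Suck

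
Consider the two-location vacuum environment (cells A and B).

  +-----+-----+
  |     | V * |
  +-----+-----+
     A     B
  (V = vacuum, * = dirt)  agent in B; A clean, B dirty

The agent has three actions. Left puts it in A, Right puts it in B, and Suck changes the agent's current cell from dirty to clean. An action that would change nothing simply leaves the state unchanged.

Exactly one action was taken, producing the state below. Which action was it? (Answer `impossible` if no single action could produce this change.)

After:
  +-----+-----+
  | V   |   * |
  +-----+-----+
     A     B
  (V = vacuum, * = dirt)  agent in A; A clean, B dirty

Left

try  Left: in A — A clean, B dirty  ← match
try Right: in B — A clean, B dirty
try  Suck: in B — A clean, B clean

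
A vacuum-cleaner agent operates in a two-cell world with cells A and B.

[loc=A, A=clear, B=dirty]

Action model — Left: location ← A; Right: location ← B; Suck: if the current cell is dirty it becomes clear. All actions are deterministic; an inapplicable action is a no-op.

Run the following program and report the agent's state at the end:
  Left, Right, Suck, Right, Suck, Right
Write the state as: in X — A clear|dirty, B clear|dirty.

in B — A clear, B clear

[1] after Left: in A — A clear, B dirty
[2] after Right: in B — A clear, B dirty
[3] after Suck: in B — A clear, B clear
[4] after Right: in B — A clear, B clear
[5] after Suck: in B — A clear, B clear
[6] after Right: in B — A clear, B clear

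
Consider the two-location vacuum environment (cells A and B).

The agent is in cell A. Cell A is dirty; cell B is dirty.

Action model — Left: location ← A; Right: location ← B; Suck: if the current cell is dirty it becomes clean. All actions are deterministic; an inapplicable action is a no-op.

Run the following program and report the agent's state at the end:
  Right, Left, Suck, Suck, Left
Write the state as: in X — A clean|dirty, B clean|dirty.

in A — A clean, B dirty

[1] after Right: in B — A dirty, B dirty
[2] after Left: in A — A dirty, B dirty
[3] after Suck: in A — A clean, B dirty
[4] after Suck: in A — A clean, B dirty
[5] after Left: in A — A clean, B dirty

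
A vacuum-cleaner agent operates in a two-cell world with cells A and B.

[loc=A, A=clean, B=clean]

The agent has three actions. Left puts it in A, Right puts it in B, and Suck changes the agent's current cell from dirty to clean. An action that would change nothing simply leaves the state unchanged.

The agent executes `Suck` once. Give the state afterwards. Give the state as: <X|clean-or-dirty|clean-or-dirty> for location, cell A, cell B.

start: <A|clean|clean>
t=1 Suck ⇒ <A|clean|clean>

<A|clean|clean>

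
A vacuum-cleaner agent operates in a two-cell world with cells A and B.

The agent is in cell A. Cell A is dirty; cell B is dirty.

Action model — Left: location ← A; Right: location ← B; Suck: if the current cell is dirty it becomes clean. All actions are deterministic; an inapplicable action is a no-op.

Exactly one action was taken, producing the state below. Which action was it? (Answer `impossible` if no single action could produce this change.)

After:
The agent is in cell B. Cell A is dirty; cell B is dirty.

try  Left: <A|dirty|dirty>
try Right: <B|dirty|dirty>  ← match
try  Suck: <A|clean|dirty>

Right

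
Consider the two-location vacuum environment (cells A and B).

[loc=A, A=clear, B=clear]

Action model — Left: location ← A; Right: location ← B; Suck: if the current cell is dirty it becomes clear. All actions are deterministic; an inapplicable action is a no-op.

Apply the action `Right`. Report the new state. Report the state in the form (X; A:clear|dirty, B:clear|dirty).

(B; A:clear, B:clear)

start: (A; A:clear, B:clear)
1. Right → (B; A:clear, B:clear)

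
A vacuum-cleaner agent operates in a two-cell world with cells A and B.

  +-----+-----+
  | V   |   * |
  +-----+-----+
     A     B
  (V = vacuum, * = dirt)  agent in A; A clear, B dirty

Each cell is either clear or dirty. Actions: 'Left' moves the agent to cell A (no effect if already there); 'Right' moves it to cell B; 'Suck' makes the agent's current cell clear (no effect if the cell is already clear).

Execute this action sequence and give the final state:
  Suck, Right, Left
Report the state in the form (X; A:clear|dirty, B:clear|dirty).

1. Suck → (A; A:clear, B:dirty)
2. Right → (B; A:clear, B:dirty)
3. Left → (A; A:clear, B:dirty)

(A; A:clear, B:dirty)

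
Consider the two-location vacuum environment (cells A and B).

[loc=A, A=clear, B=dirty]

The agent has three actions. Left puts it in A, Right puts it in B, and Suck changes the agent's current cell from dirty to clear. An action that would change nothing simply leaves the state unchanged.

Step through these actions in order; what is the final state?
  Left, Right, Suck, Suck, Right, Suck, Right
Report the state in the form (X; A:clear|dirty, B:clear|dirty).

(B; A:clear, B:clear)

1) do Left; now (A; A:clear, B:dirty)
2) do Right; now (B; A:clear, B:dirty)
3) do Suck; now (B; A:clear, B:clear)
4) do Suck; now (B; A:clear, B:clear)
5) do Right; now (B; A:clear, B:clear)
6) do Suck; now (B; A:clear, B:clear)
7) do Right; now (B; A:clear, B:clear)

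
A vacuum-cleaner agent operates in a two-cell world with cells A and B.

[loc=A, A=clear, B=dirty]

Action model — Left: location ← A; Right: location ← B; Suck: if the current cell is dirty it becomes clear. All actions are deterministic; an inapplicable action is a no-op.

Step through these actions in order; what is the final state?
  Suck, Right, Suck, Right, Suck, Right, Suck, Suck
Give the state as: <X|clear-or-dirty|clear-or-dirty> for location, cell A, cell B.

<B|clear|clear>

[1] after Suck: <A|clear|dirty>
[2] after Right: <B|clear|dirty>
[3] after Suck: <B|clear|clear>
[4] after Right: <B|clear|clear>
[5] after Suck: <B|clear|clear>
[6] after Right: <B|clear|clear>
[7] after Suck: <B|clear|clear>
[8] after Suck: <B|clear|clear>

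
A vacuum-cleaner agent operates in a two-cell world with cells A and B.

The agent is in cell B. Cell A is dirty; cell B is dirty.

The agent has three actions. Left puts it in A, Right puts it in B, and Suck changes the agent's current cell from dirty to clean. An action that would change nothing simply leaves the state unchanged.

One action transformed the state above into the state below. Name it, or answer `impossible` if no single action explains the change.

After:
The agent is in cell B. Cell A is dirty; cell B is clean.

try  Left: (A; A:dirty, B:dirty)
try Right: (B; A:dirty, B:dirty)
try  Suck: (B; A:dirty, B:clean)  ← match

Suck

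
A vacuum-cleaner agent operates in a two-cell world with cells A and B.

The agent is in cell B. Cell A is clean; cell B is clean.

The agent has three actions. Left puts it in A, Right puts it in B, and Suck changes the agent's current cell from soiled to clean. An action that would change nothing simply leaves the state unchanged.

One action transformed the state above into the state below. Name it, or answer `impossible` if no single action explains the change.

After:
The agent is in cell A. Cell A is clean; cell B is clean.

Left

try  Left: <A|clean|clean>  ← match
try Right: <B|clean|clean>
try  Suck: <B|clean|clean>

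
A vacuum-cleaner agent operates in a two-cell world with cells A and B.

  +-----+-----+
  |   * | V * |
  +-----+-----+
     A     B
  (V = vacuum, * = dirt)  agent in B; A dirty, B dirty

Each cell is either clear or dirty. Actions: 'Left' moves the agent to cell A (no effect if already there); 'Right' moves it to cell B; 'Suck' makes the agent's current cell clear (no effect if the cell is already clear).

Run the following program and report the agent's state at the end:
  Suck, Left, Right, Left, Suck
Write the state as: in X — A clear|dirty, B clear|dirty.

1) do Suck; now in B — A dirty, B clear
2) do Left; now in A — A dirty, B clear
3) do Right; now in B — A dirty, B clear
4) do Left; now in A — A dirty, B clear
5) do Suck; now in A — A clear, B clear

in A — A clear, B clear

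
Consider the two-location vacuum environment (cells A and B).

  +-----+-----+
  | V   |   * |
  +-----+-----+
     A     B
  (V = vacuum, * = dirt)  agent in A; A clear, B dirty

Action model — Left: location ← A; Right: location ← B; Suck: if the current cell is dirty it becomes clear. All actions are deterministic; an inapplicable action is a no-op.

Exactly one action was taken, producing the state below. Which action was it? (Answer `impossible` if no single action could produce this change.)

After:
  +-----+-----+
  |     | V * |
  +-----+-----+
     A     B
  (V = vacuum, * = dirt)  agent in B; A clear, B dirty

Right

try  Left: (A; A:clear, B:dirty)
try Right: (B; A:clear, B:dirty)  ← match
try  Suck: (A; A:clear, B:dirty)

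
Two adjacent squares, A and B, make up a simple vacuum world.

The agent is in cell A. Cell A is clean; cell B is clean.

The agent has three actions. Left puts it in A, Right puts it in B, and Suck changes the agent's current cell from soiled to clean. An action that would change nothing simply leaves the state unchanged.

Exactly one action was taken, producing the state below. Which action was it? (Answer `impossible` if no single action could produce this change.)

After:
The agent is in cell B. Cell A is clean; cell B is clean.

Right

try  Left: <A|clean|clean>
try Right: <B|clean|clean>  ← match
try  Suck: <A|clean|clean>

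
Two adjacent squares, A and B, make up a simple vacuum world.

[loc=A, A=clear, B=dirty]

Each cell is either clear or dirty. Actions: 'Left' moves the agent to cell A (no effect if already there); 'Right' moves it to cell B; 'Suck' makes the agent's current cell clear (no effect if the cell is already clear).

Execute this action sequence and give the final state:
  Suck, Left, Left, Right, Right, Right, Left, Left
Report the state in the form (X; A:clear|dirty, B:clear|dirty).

(A; A:clear, B:dirty)

1. Suck → (A; A:clear, B:dirty)
2. Left → (A; A:clear, B:dirty)
3. Left → (A; A:clear, B:dirty)
4. Right → (B; A:clear, B:dirty)
5. Right → (B; A:clear, B:dirty)
6. Right → (B; A:clear, B:dirty)
7. Left → (A; A:clear, B:dirty)
8. Left → (A; A:clear, B:dirty)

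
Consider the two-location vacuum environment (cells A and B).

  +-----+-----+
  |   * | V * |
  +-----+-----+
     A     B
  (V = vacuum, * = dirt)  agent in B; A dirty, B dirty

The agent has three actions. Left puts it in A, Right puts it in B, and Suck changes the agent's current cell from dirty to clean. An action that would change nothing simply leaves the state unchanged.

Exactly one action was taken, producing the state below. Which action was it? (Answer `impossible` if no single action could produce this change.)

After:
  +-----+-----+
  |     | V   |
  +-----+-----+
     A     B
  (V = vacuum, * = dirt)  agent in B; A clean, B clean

impossible

try  Left: in A — A dirty, B dirty
try Right: in B — A dirty, B dirty
try  Suck: in B — A dirty, B clean
no single action produces the after-state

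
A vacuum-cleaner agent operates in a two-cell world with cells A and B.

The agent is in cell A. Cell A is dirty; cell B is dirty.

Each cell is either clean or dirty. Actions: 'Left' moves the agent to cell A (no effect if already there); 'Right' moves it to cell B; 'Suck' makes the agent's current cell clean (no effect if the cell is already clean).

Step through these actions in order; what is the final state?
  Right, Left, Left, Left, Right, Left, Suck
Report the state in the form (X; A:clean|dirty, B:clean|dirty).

Right (#1): (B; A:dirty, B:dirty)
Left (#2): (A; A:dirty, B:dirty)
Left (#3): (A; A:dirty, B:dirty)
Left (#4): (A; A:dirty, B:dirty)
Right (#5): (B; A:dirty, B:dirty)
Left (#6): (A; A:dirty, B:dirty)
Suck (#7): (A; A:clean, B:dirty)

(A; A:clean, B:dirty)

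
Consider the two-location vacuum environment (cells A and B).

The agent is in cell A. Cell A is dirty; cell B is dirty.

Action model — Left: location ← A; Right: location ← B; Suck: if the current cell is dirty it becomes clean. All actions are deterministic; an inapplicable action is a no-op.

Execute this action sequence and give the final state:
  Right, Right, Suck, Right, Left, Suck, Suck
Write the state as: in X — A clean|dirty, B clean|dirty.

in A — A clean, B clean

step 1/7 (Right): in B — A dirty, B dirty
step 2/7 (Right): in B — A dirty, B dirty
step 3/7 (Suck): in B — A dirty, B clean
step 4/7 (Right): in B — A dirty, B clean
step 5/7 (Left): in A — A dirty, B clean
step 6/7 (Suck): in A — A clean, B clean
step 7/7 (Suck): in A — A clean, B clean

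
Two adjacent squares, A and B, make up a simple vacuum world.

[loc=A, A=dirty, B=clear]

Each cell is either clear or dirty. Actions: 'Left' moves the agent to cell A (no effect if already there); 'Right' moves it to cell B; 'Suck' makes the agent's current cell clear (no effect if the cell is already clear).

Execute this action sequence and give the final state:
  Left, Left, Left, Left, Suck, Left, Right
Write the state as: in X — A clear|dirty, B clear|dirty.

in B — A clear, B clear

step 1/7 (Left): in A — A dirty, B clear
step 2/7 (Left): in A — A dirty, B clear
step 3/7 (Left): in A — A dirty, B clear
step 4/7 (Left): in A — A dirty, B clear
step 5/7 (Suck): in A — A clear, B clear
step 6/7 (Left): in A — A clear, B clear
step 7/7 (Right): in B — A clear, B clear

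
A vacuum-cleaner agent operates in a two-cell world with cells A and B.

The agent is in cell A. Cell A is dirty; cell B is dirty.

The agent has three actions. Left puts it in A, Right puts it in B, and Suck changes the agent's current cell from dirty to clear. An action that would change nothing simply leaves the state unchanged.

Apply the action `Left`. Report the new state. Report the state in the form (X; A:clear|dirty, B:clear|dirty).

start: (A; A:dirty, B:dirty)
[1] after Left: (A; A:dirty, B:dirty)

(A; A:dirty, B:dirty)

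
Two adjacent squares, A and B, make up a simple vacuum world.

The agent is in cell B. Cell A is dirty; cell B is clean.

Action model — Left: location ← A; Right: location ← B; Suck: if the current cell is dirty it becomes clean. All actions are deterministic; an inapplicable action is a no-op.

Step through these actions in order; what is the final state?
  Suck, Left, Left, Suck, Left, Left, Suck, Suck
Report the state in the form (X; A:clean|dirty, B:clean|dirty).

t=1 Suck ⇒ (B; A:dirty, B:clean)
t=2 Left ⇒ (A; A:dirty, B:clean)
t=3 Left ⇒ (A; A:dirty, B:clean)
t=4 Suck ⇒ (A; A:clean, B:clean)
t=5 Left ⇒ (A; A:clean, B:clean)
t=6 Left ⇒ (A; A:clean, B:clean)
t=7 Suck ⇒ (A; A:clean, B:clean)
t=8 Suck ⇒ (A; A:clean, B:clean)

(A; A:clean, B:clean)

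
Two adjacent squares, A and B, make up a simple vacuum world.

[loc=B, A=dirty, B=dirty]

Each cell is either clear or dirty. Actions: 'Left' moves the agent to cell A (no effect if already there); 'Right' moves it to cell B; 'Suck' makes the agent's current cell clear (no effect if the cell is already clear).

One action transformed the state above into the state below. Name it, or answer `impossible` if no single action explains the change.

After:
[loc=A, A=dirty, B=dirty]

try  Left: <A|dirty|dirty>  ← match
try Right: <B|dirty|dirty>
try  Suck: <B|dirty|clear>

Left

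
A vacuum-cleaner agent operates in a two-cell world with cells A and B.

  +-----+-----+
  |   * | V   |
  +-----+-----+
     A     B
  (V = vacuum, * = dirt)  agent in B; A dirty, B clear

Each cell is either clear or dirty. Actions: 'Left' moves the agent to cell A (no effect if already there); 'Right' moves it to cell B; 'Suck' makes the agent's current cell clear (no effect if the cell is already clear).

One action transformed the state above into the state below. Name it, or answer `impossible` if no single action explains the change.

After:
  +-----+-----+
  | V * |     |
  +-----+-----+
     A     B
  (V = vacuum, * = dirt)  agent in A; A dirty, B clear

Left

try  Left: <A|dirty|clear>  ← match
try Right: <B|dirty|clear>
try  Suck: <B|dirty|clear>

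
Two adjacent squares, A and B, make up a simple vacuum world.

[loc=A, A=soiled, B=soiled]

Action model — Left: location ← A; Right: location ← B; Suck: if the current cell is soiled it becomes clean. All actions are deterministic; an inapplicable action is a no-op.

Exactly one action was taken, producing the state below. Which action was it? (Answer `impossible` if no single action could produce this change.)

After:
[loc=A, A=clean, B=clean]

try  Left: <A|soiled|soiled>
try Right: <B|soiled|soiled>
try  Suck: <A|clean|soiled>
no single action produces the after-state

impossible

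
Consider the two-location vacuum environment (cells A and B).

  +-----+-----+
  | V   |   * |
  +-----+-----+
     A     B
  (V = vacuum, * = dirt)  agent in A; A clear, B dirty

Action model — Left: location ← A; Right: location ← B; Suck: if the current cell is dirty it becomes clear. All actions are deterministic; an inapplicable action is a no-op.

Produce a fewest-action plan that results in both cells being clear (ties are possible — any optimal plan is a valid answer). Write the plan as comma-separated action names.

Right, Suck

1. Right → in B — A clear, B dirty
2. Suck → in B — A clear, B clear
min 2: go B then Suck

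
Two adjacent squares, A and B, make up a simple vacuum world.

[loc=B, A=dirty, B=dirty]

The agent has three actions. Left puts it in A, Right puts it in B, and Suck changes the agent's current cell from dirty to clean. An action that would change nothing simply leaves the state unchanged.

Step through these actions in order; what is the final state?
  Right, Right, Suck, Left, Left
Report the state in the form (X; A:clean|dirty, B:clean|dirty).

(A; A:dirty, B:clean)

1) do Right; now (B; A:dirty, B:dirty)
2) do Right; now (B; A:dirty, B:dirty)
3) do Suck; now (B; A:dirty, B:clean)
4) do Left; now (A; A:dirty, B:clean)
5) do Left; now (A; A:dirty, B:clean)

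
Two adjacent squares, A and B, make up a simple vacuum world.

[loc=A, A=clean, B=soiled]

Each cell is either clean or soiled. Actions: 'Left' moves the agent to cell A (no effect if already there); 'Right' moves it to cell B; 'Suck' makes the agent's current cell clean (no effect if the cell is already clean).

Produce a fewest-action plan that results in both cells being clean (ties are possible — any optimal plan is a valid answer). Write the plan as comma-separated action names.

Right, Suck

step 1/2 (Right): <B|clean|soiled>
step 2/2 (Suck): <B|clean|clean>
min 2: go B then Suck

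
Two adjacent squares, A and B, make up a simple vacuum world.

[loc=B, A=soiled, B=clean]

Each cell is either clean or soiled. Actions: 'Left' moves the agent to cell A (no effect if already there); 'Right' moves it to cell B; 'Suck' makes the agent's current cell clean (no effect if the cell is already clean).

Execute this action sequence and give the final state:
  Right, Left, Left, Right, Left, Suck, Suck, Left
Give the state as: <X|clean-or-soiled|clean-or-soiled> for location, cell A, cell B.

<A|clean|clean>

1. Right → <B|soiled|clean>
2. Left → <A|soiled|clean>
3. Left → <A|soiled|clean>
4. Right → <B|soiled|clean>
5. Left → <A|soiled|clean>
6. Suck → <A|clean|clean>
7. Suck → <A|clean|clean>
8. Left → <A|clean|clean>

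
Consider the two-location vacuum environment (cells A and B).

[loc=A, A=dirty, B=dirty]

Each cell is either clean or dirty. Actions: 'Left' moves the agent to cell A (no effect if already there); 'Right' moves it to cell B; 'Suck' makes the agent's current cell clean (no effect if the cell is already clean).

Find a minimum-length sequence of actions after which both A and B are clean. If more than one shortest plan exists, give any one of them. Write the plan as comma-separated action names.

Suck, Right, Suck

1. Suck → (A; A:clean, B:dirty)
2. Right → (B; A:clean, B:dirty)
3. Suck → (B; A:clean, B:clean)
min 3: Suck A + move + Suck B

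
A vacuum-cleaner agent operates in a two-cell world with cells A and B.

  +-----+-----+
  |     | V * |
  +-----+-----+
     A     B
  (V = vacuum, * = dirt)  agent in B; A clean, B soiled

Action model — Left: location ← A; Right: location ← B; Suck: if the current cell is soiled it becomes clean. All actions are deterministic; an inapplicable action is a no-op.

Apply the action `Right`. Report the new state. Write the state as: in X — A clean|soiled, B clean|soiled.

in B — A clean, B soiled

start: in B — A clean, B soiled
1) do Right; now in B — A clean, B soiled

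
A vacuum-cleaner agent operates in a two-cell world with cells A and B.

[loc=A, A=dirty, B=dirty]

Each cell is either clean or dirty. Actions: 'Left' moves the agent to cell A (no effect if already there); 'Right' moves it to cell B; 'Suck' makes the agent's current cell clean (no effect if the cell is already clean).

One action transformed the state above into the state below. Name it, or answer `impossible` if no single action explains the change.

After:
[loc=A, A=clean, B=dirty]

try  Left: (A; A:dirty, B:dirty)
try Right: (B; A:dirty, B:dirty)
try  Suck: (A; A:clean, B:dirty)  ← match

Suck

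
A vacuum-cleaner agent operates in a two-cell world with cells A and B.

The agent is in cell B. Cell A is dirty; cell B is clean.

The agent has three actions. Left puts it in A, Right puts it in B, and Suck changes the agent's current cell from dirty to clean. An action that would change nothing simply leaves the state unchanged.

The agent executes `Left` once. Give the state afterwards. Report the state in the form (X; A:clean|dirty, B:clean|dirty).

(A; A:dirty, B:clean)

start: (B; A:dirty, B:clean)
[1] after Left: (A; A:dirty, B:clean)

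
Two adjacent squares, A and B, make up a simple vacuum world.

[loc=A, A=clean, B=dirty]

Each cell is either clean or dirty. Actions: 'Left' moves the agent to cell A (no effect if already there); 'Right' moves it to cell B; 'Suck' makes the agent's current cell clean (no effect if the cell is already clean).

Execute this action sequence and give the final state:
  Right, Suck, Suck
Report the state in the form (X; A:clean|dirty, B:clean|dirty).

(B; A:clean, B:clean)

1. Right → (B; A:clean, B:dirty)
2. Suck → (B; A:clean, B:clean)
3. Suck → (B; A:clean, B:clean)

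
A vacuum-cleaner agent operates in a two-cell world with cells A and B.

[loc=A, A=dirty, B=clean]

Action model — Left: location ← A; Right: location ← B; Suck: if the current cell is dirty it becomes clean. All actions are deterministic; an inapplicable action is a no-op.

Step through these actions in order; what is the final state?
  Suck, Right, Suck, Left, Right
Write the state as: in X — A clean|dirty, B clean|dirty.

step 1/5 (Suck): in A — A clean, B clean
step 2/5 (Right): in B — A clean, B clean
step 3/5 (Suck): in B — A clean, B clean
step 4/5 (Left): in A — A clean, B clean
step 5/5 (Right): in B — A clean, B clean

in B — A clean, B clean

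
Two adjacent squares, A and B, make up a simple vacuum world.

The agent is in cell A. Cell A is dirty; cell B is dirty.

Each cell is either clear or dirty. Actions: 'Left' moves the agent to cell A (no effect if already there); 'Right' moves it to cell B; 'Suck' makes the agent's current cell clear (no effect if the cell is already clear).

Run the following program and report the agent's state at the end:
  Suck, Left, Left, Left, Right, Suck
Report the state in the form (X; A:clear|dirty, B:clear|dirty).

(B; A:clear, B:clear)

1. Suck → (A; A:clear, B:dirty)
2. Left → (A; A:clear, B:dirty)
3. Left → (A; A:clear, B:dirty)
4. Left → (A; A:clear, B:dirty)
5. Right → (B; A:clear, B:dirty)
6. Suck → (B; A:clear, B:clear)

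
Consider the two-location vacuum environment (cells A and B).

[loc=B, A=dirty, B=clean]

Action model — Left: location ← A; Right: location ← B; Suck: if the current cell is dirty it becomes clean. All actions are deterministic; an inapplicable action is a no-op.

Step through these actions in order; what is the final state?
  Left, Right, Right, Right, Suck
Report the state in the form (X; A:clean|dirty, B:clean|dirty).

[1] after Left: (A; A:dirty, B:clean)
[2] after Right: (B; A:dirty, B:clean)
[3] after Right: (B; A:dirty, B:clean)
[4] after Right: (B; A:dirty, B:clean)
[5] after Suck: (B; A:dirty, B:clean)

(B; A:dirty, B:clean)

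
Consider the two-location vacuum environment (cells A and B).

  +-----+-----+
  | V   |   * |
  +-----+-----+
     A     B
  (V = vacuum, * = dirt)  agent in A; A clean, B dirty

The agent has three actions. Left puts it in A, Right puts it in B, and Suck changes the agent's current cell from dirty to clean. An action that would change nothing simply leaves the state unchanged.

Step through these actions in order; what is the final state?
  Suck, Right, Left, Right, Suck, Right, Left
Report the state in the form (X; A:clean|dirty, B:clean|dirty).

step 1/7 (Suck): (A; A:clean, B:dirty)
step 2/7 (Right): (B; A:clean, B:dirty)
step 3/7 (Left): (A; A:clean, B:dirty)
step 4/7 (Right): (B; A:clean, B:dirty)
step 5/7 (Suck): (B; A:clean, B:clean)
step 6/7 (Right): (B; A:clean, B:clean)
step 7/7 (Left): (A; A:clean, B:clean)

(A; A:clean, B:clean)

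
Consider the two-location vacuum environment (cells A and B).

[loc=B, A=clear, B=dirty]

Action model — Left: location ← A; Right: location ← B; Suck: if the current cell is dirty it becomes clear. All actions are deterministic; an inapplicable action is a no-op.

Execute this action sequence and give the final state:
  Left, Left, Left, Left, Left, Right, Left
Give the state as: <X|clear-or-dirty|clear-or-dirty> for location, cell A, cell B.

<A|clear|dirty>

[1] after Left: <A|clear|dirty>
[2] after Left: <A|clear|dirty>
[3] after Left: <A|clear|dirty>
[4] after Left: <A|clear|dirty>
[5] after Left: <A|clear|dirty>
[6] after Right: <B|clear|dirty>
[7] after Left: <A|clear|dirty>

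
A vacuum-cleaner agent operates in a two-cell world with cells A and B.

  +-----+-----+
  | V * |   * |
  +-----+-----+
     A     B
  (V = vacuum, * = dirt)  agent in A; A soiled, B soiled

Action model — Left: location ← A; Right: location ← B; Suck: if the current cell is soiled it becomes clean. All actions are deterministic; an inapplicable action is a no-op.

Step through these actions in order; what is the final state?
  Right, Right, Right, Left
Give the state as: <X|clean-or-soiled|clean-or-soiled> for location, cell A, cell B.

Right (#1): <B|soiled|soiled>
Right (#2): <B|soiled|soiled>
Right (#3): <B|soiled|soiled>
Left (#4): <A|soiled|soiled>

<A|soiled|soiled>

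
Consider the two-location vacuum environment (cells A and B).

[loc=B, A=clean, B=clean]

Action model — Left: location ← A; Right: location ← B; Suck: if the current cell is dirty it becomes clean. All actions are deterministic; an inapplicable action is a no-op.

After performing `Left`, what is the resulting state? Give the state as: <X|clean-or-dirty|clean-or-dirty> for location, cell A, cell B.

<A|clean|clean>

start: <B|clean|clean>
step 1/1 (Left): <A|clean|clean>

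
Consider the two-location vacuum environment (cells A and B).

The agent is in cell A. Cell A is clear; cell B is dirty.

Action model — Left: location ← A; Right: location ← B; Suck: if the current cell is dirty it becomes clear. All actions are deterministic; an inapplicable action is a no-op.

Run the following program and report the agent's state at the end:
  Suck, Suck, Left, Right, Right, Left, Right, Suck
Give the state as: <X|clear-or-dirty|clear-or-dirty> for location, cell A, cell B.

1) do Suck; now <A|clear|dirty>
2) do Suck; now <A|clear|dirty>
3) do Left; now <A|clear|dirty>
4) do Right; now <B|clear|dirty>
5) do Right; now <B|clear|dirty>
6) do Left; now <A|clear|dirty>
7) do Right; now <B|clear|dirty>
8) do Suck; now <B|clear|clear>

<B|clear|clear>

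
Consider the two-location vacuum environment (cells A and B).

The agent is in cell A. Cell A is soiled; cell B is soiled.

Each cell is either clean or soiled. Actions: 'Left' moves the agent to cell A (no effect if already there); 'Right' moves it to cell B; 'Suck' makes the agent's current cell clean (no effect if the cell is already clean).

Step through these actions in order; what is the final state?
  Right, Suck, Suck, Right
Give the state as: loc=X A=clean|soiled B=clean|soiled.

loc=B A=soiled B=clean

[1] after Right: loc=B A=soiled B=soiled
[2] after Suck: loc=B A=soiled B=clean
[3] after Suck: loc=B A=soiled B=clean
[4] after Right: loc=B A=soiled B=clean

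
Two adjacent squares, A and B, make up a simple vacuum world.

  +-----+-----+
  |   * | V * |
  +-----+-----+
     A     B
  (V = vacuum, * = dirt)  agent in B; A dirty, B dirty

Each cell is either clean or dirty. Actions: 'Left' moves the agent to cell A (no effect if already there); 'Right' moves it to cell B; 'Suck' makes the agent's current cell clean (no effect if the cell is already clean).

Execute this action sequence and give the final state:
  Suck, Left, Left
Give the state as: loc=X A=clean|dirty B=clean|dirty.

loc=A A=dirty B=clean

step 1/3 (Suck): loc=B A=dirty B=clean
step 2/3 (Left): loc=A A=dirty B=clean
step 3/3 (Left): loc=A A=dirty B=clean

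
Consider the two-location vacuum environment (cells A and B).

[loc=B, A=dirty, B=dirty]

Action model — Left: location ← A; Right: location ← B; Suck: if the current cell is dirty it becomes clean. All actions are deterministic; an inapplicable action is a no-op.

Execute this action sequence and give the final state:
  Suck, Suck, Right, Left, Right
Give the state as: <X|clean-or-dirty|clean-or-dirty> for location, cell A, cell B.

<B|dirty|clean>

[1] after Suck: <B|dirty|clean>
[2] after Suck: <B|dirty|clean>
[3] after Right: <B|dirty|clean>
[4] after Left: <A|dirty|clean>
[5] after Right: <B|dirty|clean>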